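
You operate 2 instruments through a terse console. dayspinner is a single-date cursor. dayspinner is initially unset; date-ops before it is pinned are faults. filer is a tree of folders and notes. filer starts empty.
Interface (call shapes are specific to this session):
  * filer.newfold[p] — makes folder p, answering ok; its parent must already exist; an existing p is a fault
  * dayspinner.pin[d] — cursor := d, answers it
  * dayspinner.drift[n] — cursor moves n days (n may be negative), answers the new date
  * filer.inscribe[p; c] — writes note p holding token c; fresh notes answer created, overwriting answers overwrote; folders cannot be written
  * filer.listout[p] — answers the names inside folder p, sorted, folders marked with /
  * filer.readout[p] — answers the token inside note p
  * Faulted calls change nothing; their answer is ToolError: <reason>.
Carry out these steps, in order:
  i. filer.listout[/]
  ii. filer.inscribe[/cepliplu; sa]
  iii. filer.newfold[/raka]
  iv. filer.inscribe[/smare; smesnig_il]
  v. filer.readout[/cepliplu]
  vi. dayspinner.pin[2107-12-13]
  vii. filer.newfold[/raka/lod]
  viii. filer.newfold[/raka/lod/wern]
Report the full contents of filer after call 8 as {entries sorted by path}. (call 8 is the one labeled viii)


==> filer.listout(/)
<== []
==> filer.inscribe(/cepliplu, sa)
<== created
==> filer.newfold(/raka)
<== ok
==> filer.inscribe(/smare, smesnig_il)
<== created
==> filer.readout(/cepliplu)
<== sa
==> dayspinner.pin(2107-12-13)
<== 2107-12-13
==> filer.newfold(/raka/lod)
<== ok
==> filer.newfold(/raka/lod/wern)
<== ok

Answer: {cepliplu=sa, raka/, raka/lod/, raka/lod/wern/, smare=smesnig_il}


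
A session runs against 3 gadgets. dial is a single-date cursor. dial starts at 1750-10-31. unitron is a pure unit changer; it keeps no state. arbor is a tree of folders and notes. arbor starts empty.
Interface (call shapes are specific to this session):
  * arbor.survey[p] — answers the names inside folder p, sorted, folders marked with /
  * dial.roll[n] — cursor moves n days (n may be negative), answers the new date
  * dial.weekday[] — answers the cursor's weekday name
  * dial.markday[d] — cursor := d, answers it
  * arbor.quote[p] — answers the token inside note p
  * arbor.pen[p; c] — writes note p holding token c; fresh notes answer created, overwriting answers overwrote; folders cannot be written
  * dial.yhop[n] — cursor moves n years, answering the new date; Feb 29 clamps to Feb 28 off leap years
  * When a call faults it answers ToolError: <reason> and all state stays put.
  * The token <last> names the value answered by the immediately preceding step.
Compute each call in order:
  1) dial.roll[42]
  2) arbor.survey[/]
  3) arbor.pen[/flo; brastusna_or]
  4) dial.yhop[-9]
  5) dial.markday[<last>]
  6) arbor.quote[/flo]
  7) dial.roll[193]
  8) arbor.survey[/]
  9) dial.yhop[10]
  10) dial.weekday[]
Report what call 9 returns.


// dial.roll(n=42) == 1750-12-12
// arbor.survey(p=/) == []
// arbor.pen(p=/flo, c=brastusna_or) == created
// dial.yhop(n=-9) == 1741-12-12
// dial.markday(d=<last>) == 1741-12-12
// arbor.quote(p=/flo) == brastusna_or
// dial.roll(n=193) == 1742-06-23
// arbor.survey(p=/) == [flo]
// dial.yhop(n=10) == 1752-06-23
// dial.weekday() == Friday

Answer: 1752-06-23


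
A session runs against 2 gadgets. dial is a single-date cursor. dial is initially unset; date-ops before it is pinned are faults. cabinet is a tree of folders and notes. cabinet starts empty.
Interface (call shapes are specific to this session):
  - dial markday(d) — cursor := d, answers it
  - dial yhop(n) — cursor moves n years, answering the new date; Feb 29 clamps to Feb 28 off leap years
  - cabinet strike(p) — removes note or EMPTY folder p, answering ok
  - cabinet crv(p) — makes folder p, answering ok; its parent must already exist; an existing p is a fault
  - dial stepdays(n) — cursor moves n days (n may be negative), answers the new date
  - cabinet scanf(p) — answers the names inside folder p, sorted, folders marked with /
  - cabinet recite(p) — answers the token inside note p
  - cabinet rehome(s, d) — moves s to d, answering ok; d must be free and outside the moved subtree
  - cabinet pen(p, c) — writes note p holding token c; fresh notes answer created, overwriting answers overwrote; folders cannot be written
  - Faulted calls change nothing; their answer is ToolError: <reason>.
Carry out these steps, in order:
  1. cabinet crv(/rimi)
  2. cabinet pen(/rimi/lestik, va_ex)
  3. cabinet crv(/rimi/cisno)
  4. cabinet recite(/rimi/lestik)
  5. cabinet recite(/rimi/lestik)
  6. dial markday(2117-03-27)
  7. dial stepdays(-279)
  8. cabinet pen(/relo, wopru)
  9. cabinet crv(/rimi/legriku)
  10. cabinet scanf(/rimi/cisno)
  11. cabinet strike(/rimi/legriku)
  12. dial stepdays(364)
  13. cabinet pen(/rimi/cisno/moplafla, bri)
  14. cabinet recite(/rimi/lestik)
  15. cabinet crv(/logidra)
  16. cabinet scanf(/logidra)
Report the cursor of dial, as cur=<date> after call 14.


·→ cabinet crv(p='/rimi')
·← ok
·→ cabinet pen(p='/rimi/lestik', c='va_ex')
·← created
·→ cabinet crv(p='/rimi/cisno')
·← ok
·→ cabinet recite(p='/rimi/lestik')
·← va_ex
·→ cabinet recite(p='/rimi/lestik')
·← va_ex
·→ dial markday(d='2117-03-27')
·← 2117-03-27
·→ dial stepdays(n='-279')
·← 2116-06-21
·→ cabinet pen(p='/relo', c='wopru')
·← created
·→ cabinet crv(p='/rimi/legriku')
·← ok
·→ cabinet scanf(p='/rimi/cisno')
·← []
·→ cabinet strike(p='/rimi/legriku')
·← ok
·→ dial stepdays(n='364')
·← 2117-06-20
·→ cabinet pen(p='/rimi/cisno/moplafla', c='bri')
·← created
·→ cabinet recite(p='/rimi/lestik')
·← va_ex
·→ cabinet crv(p='/logidra')
·← ok
·→ cabinet scanf(p='/logidra')
·← []

Answer: cur=2117-06-20


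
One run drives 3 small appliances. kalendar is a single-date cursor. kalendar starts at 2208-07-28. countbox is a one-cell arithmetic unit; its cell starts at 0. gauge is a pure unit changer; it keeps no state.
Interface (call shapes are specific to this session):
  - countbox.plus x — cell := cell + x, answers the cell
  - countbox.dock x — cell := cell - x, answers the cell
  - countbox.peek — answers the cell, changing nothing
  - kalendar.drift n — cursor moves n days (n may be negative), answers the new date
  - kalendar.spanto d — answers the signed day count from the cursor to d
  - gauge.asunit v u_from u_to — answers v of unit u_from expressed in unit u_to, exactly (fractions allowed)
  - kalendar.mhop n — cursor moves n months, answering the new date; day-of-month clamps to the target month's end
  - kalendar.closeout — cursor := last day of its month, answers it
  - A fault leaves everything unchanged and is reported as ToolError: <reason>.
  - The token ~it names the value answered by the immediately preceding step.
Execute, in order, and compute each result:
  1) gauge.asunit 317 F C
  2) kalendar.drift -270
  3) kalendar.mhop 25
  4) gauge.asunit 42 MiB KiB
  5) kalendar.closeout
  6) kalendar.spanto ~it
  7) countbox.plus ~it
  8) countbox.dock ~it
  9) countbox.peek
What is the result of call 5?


Answer: 2209-12-31

Derivation:
;; gauge.asunit(v='317', u_from='F', u_to='C') -> 475/3
;; kalendar.drift(n='-270') -> 2207-11-01
;; kalendar.mhop(n='25') -> 2209-12-01
;; gauge.asunit(v='42', u_from='MiB', u_to='KiB') -> 43008
;; kalendar.closeout() -> 2209-12-31
;; kalendar.spanto(d='~it') -> 0
;; countbox.plus(x='~it') -> 0
;; countbox.dock(x='~it') -> 0
;; countbox.peek() -> 0


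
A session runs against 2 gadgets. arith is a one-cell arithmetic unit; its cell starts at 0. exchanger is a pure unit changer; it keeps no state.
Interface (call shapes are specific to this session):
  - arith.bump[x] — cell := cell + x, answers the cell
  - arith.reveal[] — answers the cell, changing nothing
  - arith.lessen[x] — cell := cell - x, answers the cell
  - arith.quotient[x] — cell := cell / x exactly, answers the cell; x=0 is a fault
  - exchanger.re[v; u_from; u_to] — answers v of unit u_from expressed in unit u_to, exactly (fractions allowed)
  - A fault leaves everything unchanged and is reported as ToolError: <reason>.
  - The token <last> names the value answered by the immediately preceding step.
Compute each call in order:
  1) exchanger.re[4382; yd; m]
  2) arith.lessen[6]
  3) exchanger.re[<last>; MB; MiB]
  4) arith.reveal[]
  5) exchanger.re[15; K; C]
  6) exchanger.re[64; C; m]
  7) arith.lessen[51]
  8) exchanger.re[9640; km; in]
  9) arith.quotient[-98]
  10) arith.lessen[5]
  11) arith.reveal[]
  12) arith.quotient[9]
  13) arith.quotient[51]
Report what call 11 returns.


Answer: -433/98

Derivation:
>> exchanger.re(v=4382, u_from=yd, u_to=m)
<< 2504313/625
>> arith.lessen(x=6)
<< -6
>> exchanger.re(v=<last>, u_from=MB, u_to=MiB)
<< -46875/8192
>> arith.reveal()
<< -6
>> exchanger.re(v=15, u_from=K, u_to=C)
<< -5163/20
>> exchanger.re(v=64, u_from=C, u_to=m)
<< ToolError: incompatible units
>> arith.lessen(x=51)
<< -57
>> exchanger.re(v=9640, u_from=km, u_to=in)
<< 48200000000/127
>> arith.quotient(x=-98)
<< 57/98
>> arith.lessen(x=5)
<< -433/98
>> arith.reveal()
<< -433/98
>> arith.quotient(x=9)
<< -433/882
>> arith.quotient(x=51)
<< -433/44982


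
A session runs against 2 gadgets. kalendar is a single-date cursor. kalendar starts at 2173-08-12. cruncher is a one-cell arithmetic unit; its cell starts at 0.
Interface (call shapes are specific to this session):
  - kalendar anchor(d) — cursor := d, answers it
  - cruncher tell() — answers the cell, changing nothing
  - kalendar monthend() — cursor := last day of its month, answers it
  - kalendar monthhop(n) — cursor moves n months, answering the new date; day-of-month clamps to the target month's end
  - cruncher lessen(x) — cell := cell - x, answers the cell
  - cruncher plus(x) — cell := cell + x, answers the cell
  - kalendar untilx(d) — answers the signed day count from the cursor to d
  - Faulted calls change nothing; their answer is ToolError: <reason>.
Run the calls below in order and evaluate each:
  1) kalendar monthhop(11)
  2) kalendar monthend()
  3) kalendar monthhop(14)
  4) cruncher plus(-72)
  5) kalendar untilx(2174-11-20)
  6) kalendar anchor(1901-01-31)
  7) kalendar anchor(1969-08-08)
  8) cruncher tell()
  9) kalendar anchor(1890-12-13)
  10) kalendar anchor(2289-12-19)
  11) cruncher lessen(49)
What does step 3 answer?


// kalendar monthhop(n='11') ~> 2174-07-12
// kalendar monthend() ~> 2174-07-31
// kalendar monthhop(n='14') ~> 2175-09-30
// cruncher plus(x='-72') ~> -72
// kalendar untilx(d='2174-11-20') ~> -314
// kalendar anchor(d='1901-01-31') ~> 1901-01-31
// kalendar anchor(d='1969-08-08') ~> 1969-08-08
// cruncher tell() ~> -72
// kalendar anchor(d='1890-12-13') ~> 1890-12-13
// kalendar anchor(d='2289-12-19') ~> 2289-12-19
// cruncher lessen(x='49') ~> -121

Answer: 2175-09-30


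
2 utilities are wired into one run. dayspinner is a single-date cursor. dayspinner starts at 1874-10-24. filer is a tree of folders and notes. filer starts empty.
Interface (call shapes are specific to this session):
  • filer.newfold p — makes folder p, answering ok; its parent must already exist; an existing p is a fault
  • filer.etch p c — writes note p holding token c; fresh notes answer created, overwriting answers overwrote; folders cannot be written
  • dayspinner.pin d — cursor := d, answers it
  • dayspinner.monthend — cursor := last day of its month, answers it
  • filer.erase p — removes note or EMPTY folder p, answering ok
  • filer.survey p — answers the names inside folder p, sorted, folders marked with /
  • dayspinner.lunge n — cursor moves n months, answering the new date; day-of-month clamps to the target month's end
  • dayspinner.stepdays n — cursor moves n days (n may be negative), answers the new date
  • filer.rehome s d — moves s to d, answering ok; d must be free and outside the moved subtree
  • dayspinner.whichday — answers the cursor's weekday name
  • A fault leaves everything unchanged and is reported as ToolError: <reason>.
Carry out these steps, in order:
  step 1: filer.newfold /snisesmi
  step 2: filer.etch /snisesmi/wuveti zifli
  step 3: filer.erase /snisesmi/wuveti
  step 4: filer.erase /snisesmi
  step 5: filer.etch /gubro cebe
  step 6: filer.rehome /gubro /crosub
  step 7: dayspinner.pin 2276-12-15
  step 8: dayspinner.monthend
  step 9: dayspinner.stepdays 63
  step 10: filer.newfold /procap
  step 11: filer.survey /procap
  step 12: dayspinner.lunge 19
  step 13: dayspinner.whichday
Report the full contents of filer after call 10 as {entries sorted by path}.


Answer: {crosub=cebe, procap/}

Derivation:
[in] filer.newfold p→/snisesmi
  ok
[in] filer.etch p→/snisesmi/wuveti c→zifli
  created
[in] filer.erase p→/snisesmi/wuveti
  ok
[in] filer.erase p→/snisesmi
  ok
[in] filer.etch p→/gubro c→cebe
  created
[in] filer.rehome s→/gubro d→/crosub
  ok
[in] dayspinner.pin d→2276-12-15
  2276-12-15
[in] dayspinner.monthend
  2276-12-31
[in] dayspinner.stepdays n→63
  2277-03-04
[in] filer.newfold p→/procap
  ok
[in] filer.survey p→/procap
  []
[in] dayspinner.lunge n→19
  2278-10-04
[in] dayspinner.whichday
  Friday


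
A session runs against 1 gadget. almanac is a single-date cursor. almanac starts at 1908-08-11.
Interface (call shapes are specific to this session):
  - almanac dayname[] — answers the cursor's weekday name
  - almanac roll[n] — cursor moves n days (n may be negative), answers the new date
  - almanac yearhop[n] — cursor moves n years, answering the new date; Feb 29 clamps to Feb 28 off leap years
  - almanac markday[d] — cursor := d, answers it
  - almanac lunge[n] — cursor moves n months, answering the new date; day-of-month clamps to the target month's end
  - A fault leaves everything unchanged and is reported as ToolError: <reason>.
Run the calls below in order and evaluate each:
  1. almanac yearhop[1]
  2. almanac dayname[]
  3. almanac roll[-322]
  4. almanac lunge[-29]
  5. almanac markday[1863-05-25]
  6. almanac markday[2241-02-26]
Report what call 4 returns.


Answer: 1906-04-23

Derivation:
Step: almanac yearhop[1]
Result: 1909-08-11
Step: almanac dayname[]
Result: Wednesday
Step: almanac roll[-322]
Result: 1908-09-23
Step: almanac lunge[-29]
Result: 1906-04-23
Step: almanac markday[1863-05-25]
Result: 1863-05-25
Step: almanac markday[2241-02-26]
Result: 2241-02-26


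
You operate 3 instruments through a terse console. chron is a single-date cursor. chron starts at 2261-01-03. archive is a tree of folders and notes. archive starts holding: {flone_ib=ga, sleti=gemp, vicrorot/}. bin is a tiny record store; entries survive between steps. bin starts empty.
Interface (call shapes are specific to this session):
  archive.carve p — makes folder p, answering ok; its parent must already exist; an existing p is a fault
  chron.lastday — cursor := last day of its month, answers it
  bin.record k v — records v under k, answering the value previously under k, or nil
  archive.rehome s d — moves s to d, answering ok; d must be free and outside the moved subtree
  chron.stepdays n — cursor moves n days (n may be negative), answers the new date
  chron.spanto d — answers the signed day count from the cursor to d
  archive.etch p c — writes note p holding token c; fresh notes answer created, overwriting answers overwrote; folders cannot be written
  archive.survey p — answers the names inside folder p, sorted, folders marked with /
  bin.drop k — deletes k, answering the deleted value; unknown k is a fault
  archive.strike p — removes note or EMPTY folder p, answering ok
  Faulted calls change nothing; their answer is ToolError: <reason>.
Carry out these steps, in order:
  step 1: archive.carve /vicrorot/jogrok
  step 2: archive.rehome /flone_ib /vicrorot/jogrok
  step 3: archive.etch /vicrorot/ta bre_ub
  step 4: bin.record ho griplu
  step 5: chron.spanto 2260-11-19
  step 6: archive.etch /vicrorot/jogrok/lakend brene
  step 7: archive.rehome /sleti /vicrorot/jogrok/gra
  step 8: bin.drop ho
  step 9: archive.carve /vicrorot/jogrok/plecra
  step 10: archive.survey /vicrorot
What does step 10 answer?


-- 1. archive.carve(p=/vicrorot/jogrok) == ok
-- 2. archive.rehome(s=/flone_ib, d=/vicrorot/jogrok) == ToolError: exists
-- 3. archive.etch(p=/vicrorot/ta, c=bre_ub) == created
-- 4. bin.record(k=ho, v=griplu) == nil
-- 5. chron.spanto(d=2260-11-19) == -45
-- 6. archive.etch(p=/vicrorot/jogrok/lakend, c=brene) == created
-- 7. archive.rehome(s=/sleti, d=/vicrorot/jogrok/gra) == ok
-- 8. bin.drop(k=ho) == griplu
-- 9. archive.carve(p=/vicrorot/jogrok/plecra) == ok
-- 10. archive.survey(p=/vicrorot) == [jogrok/, ta]

Answer: [jogrok/, ta]


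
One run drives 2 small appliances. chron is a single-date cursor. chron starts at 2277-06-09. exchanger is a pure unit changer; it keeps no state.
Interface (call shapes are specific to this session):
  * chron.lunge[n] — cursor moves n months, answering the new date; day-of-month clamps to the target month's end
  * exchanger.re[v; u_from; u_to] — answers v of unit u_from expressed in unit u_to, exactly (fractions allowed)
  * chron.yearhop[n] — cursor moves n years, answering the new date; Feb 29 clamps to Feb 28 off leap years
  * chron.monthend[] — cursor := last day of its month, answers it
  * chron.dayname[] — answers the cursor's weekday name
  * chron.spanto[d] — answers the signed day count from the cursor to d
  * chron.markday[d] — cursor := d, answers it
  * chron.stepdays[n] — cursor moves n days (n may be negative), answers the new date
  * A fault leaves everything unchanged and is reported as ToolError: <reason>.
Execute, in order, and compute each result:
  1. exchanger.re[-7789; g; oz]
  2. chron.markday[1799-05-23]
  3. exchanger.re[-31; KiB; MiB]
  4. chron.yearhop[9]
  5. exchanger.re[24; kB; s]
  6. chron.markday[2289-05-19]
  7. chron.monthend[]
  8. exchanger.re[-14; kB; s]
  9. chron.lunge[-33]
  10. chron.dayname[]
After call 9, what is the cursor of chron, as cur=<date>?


Answer: cur=2286-08-31

Derivation:
>> exchanger.re(v→-7789, u_from→g, u_to→oz)
<< -12462400000/45359237
>> chron.markday(d→1799-05-23)
<< 1799-05-23
>> exchanger.re(v→-31, u_from→KiB, u_to→MiB)
<< -31/1024
>> chron.yearhop(n→9)
<< 1808-05-23
>> exchanger.re(v→24, u_from→kB, u_to→s)
<< ToolError: incompatible units
>> chron.markday(d→2289-05-19)
<< 2289-05-19
>> chron.monthend()
<< 2289-05-31
>> exchanger.re(v→-14, u_from→kB, u_to→s)
<< ToolError: incompatible units
>> chron.lunge(n→-33)
<< 2286-08-31
>> chron.dayname()
<< Tuesday


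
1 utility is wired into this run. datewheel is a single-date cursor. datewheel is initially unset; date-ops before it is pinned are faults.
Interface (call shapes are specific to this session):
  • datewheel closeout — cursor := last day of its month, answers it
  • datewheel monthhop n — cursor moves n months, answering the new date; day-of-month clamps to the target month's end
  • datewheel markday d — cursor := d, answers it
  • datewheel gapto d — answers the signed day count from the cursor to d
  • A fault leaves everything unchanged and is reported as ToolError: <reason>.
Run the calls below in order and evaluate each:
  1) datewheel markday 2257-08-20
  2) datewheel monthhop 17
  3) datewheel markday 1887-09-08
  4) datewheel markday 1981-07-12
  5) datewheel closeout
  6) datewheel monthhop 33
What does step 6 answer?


I run datewheel markday with d='2257-08-20', and observe 2257-08-20.
I use datewheel monthhop with n='17', giving 2259-01-20.
I run datewheel markday with d='1887-09-08': 1887-09-08.
I invoke datewheel markday with d='1981-07-12', → 1981-07-12.
I use datewheel closeout(), — result: 1981-07-31.
Now I run datewheel monthhop with n='33', giving 1984-04-30.

Answer: 1984-04-30


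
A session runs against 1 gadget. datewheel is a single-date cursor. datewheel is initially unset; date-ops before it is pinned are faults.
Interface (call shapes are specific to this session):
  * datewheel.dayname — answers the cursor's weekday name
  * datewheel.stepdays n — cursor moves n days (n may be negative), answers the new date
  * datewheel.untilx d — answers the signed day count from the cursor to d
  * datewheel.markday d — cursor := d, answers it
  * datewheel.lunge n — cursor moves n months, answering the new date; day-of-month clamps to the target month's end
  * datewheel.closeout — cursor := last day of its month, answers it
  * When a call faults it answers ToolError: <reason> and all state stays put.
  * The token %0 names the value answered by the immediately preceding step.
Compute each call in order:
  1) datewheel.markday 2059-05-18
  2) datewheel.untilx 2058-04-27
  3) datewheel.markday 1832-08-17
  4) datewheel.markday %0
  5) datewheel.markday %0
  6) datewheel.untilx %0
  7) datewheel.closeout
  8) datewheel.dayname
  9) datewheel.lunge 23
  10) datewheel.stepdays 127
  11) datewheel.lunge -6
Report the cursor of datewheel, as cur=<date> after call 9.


Answer: cur=1834-07-31

Derivation:
$ datewheel.markday 2059-05-18
= 2059-05-18
$ datewheel.untilx 2058-04-27
= -386
$ datewheel.markday 1832-08-17
= 1832-08-17
$ datewheel.markday %0
= 1832-08-17
$ datewheel.markday %0
= 1832-08-17
$ datewheel.untilx %0
= 0
$ datewheel.closeout
= 1832-08-31
$ datewheel.dayname
= Friday
$ datewheel.lunge 23
= 1834-07-31
$ datewheel.stepdays 127
= 1834-12-05
$ datewheel.lunge -6
= 1834-06-05


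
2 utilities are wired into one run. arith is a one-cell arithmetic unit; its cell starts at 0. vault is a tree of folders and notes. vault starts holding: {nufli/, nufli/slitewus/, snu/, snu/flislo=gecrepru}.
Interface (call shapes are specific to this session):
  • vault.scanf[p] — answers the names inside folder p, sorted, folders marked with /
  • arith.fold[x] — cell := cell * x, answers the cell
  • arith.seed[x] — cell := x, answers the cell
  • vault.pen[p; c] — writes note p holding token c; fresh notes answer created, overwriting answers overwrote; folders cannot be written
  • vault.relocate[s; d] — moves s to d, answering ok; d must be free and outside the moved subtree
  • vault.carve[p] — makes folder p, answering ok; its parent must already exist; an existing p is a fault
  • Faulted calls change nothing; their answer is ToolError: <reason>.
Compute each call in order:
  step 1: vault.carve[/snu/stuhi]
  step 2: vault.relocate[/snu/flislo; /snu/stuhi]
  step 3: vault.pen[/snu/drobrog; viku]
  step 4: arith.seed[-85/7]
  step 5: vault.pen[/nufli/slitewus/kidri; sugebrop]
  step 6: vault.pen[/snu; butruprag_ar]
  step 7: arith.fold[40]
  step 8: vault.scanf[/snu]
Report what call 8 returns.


Answer: [drobrog, flislo, stuhi/]

Derivation:
Do: carve[p: /snu/stuhi]
See: ok
Do: relocate[s: /snu/flislo; d: /snu/stuhi]
See: ToolError: exists
Do: pen[p: /snu/drobrog; c: viku]
See: created
Do: seed[x: -85/7]
See: -85/7
Do: pen[p: /nufli/slitewus/kidri; c: sugebrop]
See: created
Do: pen[p: /snu; c: butruprag_ar]
See: ToolError: is a directory
Do: fold[x: 40]
See: -3400/7
Do: scanf[p: /snu]
See: [drobrog, flislo, stuhi/]


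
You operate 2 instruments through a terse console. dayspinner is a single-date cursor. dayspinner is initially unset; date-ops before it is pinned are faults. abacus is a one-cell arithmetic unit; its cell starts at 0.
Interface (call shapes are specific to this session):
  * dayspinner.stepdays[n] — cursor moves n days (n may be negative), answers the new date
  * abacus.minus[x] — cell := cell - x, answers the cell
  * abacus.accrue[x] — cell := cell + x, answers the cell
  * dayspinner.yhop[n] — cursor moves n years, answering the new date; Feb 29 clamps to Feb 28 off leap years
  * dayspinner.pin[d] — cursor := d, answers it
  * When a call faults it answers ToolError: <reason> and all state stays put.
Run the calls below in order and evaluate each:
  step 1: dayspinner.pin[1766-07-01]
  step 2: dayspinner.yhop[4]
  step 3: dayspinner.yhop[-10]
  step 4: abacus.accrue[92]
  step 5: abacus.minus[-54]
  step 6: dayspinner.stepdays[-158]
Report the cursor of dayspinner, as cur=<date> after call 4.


I invoke pin with d='1766-07-01', and observe 1766-07-01.
Invoking yhop with n='4', and get 1770-07-01.
Then yhop with n='-10', and see 1760-07-01.
I invoke accrue with x='92', and get 92.
I try minus with x='-54', giving 146.
Next I call stepdays with n='-158', giving 1760-01-25.

Answer: cur=1760-07-01


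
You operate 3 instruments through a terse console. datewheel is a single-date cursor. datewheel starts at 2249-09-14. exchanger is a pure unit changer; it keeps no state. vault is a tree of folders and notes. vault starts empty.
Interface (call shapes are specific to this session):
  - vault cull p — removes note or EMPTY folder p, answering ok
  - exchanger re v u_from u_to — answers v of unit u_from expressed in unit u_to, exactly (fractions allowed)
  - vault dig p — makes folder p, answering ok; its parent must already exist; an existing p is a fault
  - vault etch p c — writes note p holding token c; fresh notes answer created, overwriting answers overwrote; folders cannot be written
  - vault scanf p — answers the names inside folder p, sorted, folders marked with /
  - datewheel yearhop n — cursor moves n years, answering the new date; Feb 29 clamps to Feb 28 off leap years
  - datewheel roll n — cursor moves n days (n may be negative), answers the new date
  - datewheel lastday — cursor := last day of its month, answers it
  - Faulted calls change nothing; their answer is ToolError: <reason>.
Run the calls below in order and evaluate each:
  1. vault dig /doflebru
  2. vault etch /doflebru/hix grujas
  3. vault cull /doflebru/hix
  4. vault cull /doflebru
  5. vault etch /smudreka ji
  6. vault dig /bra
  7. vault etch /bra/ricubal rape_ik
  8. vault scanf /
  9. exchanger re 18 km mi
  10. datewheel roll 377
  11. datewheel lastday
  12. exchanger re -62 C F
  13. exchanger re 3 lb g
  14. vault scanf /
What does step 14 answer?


Answer: [bra/, smudreka]

Derivation:
-- vault dig(/doflebru) : ok
-- vault etch(/doflebru/hix, grujas) : created
-- vault cull(/doflebru/hix) : ok
-- vault cull(/doflebru) : ok
-- vault etch(/smudreka, ji) : created
-- vault dig(/bra) : ok
-- vault etch(/bra/ricubal, rape_ik) : created
-- vault scanf(/) : [bra/, smudreka]
-- exchanger re(18, km, mi) : 15625/1397
-- datewheel roll(377) : 2250-09-26
-- datewheel lastday() : 2250-09-30
-- exchanger re(-62, C, F) : -398/5
-- exchanger re(3, lb, g) : 136077711/100000
-- vault scanf(/) : [bra/, smudreka]


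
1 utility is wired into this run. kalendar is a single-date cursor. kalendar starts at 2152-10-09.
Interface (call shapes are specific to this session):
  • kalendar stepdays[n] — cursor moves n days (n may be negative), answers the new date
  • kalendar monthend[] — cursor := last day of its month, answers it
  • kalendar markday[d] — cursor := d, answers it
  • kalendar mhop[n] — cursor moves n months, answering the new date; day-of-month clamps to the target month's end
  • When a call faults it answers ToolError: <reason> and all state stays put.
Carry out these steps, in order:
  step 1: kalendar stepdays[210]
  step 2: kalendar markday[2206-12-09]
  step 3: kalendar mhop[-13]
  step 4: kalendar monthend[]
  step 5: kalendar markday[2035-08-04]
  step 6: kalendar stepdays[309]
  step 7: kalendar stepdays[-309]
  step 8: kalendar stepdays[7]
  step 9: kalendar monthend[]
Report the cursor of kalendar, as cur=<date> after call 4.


Answer: cur=2205-11-30

Derivation:
Do: kalendar stepdays[n→210]
See: 2153-05-07
Do: kalendar markday[d→2206-12-09]
See: 2206-12-09
Do: kalendar mhop[n→-13]
See: 2205-11-09
Do: kalendar monthend[]
See: 2205-11-30
Do: kalendar markday[d→2035-08-04]
See: 2035-08-04
Do: kalendar stepdays[n→309]
See: 2036-06-08
Do: kalendar stepdays[n→-309]
See: 2035-08-04
Do: kalendar stepdays[n→7]
See: 2035-08-11
Do: kalendar monthend[]
See: 2035-08-31


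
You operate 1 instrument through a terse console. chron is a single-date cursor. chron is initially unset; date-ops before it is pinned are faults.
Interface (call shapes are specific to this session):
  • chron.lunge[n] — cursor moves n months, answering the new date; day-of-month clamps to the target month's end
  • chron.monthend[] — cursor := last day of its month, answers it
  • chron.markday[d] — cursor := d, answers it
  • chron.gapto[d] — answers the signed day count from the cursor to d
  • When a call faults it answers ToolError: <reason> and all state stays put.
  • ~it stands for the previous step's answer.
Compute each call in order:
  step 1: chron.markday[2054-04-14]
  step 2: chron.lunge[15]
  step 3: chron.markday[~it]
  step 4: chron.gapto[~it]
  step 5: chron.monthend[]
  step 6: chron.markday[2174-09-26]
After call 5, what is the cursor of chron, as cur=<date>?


# 1. markday(2054-04-14) => 2054-04-14
# 2. lunge(15) => 2055-07-14
# 3. markday(~it) => 2055-07-14
# 4. gapto(~it) => 0
# 5. monthend() => 2055-07-31
# 6. markday(2174-09-26) => 2174-09-26

Answer: cur=2055-07-31


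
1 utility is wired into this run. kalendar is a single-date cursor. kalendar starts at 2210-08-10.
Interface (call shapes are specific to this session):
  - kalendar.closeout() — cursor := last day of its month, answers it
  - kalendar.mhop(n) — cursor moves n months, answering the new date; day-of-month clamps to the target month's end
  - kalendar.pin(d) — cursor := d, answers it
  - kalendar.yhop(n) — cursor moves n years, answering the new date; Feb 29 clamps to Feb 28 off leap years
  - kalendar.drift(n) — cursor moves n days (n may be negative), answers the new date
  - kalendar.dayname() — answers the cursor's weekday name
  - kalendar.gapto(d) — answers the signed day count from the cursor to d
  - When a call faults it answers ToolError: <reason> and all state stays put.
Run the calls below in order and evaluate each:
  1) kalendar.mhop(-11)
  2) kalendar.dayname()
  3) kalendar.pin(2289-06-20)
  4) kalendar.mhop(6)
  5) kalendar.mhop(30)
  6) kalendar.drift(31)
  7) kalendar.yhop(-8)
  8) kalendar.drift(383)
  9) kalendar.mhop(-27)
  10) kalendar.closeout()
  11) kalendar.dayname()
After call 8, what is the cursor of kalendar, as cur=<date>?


Using kalendar.mhop(n=-11), — result: 2209-09-10.
I invoke kalendar.dayname, which returns Sunday.
Using kalendar.pin(d=2289-06-20), giving 2289-06-20.
I run kalendar.mhop(n=6), and get 2289-12-20.
Calling kalendar.mhop(n=30), which returns 2292-06-20.
Using kalendar.drift(n=31): 2292-07-21.
I run kalendar.yhop(n=-8), and observe 2284-07-21.
Using kalendar.drift(n=383), — result: 2285-08-08.
I use kalendar.mhop(n=-27), — result: 2283-05-08.
Now I run kalendar.closeout, yielding 2283-05-31.
Invoking kalendar.dayname, and observe Thursday.

Answer: cur=2285-08-08


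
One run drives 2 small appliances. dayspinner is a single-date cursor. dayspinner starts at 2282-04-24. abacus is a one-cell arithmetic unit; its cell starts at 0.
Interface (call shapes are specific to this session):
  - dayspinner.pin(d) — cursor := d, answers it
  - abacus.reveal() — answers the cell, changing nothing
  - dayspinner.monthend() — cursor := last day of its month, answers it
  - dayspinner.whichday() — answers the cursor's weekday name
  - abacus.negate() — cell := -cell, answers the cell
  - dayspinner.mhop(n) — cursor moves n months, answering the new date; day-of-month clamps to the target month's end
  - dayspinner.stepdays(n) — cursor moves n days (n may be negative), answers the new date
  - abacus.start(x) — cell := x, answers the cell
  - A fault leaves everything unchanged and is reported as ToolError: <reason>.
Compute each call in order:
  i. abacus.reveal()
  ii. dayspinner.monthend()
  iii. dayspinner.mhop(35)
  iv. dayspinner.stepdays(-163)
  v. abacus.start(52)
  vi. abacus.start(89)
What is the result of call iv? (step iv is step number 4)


I invoke abacus.reveal, giving 0.
I run dayspinner.monthend: 2282-04-30.
I try dayspinner.mhop passing n=35, and get 2285-03-30.
Now I run dayspinner.stepdays passing n=-163, which returns 2284-10-18.
Invoking abacus.start passing x=52, and get 52.
I invoke abacus.start passing x=89, — result: 89.

Answer: 2284-10-18


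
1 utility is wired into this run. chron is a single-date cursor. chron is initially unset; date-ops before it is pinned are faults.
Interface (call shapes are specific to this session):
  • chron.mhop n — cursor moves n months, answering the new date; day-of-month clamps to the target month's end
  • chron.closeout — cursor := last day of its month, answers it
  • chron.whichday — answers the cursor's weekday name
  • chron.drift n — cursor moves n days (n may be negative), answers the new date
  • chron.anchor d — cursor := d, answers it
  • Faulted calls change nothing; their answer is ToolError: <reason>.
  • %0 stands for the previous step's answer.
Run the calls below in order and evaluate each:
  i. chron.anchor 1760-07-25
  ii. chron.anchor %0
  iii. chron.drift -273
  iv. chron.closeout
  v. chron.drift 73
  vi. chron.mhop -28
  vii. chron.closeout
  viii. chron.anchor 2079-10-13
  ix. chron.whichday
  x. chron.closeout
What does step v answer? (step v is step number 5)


Answer: 1760-01-12

Derivation:
·→ chron.anchor(d→1760-07-25)
·← 1760-07-25
·→ chron.anchor(d→%0)
·← 1760-07-25
·→ chron.drift(n→-273)
·← 1759-10-26
·→ chron.closeout()
·← 1759-10-31
·→ chron.drift(n→73)
·← 1760-01-12
·→ chron.mhop(n→-28)
·← 1757-09-12
·→ chron.closeout()
·← 1757-09-30
·→ chron.anchor(d→2079-10-13)
·← 2079-10-13
·→ chron.whichday()
·← Friday
·→ chron.closeout()
·← 2079-10-31


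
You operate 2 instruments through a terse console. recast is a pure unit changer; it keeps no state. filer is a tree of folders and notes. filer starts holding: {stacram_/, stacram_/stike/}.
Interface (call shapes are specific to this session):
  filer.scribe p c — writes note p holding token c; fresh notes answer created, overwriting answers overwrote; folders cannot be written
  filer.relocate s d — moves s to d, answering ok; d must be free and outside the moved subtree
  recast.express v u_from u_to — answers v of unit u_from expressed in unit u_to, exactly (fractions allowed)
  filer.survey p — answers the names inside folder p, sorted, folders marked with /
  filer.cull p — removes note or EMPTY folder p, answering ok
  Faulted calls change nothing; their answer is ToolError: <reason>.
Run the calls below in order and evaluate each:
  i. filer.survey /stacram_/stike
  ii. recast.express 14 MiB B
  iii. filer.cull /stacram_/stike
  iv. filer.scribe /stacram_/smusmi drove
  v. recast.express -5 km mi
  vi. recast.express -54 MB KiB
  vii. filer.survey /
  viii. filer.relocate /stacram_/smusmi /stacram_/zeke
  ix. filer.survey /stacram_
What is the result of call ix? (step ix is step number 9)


;; survey(p→/stacram_/stike) == []
;; express(v→14, u_from→MiB, u_to→B) == 14680064
;; cull(p→/stacram_/stike) == ok
;; scribe(p→/stacram_/smusmi, c→drove) == created
;; express(v→-5, u_from→km, u_to→mi) == -78125/25146
;; express(v→-54, u_from→MB, u_to→KiB) == -421875/8
;; survey(p→/) == [stacram_/]
;; relocate(s→/stacram_/smusmi, d→/stacram_/zeke) == ok
;; survey(p→/stacram_) == [zeke]

Answer: [zeke]


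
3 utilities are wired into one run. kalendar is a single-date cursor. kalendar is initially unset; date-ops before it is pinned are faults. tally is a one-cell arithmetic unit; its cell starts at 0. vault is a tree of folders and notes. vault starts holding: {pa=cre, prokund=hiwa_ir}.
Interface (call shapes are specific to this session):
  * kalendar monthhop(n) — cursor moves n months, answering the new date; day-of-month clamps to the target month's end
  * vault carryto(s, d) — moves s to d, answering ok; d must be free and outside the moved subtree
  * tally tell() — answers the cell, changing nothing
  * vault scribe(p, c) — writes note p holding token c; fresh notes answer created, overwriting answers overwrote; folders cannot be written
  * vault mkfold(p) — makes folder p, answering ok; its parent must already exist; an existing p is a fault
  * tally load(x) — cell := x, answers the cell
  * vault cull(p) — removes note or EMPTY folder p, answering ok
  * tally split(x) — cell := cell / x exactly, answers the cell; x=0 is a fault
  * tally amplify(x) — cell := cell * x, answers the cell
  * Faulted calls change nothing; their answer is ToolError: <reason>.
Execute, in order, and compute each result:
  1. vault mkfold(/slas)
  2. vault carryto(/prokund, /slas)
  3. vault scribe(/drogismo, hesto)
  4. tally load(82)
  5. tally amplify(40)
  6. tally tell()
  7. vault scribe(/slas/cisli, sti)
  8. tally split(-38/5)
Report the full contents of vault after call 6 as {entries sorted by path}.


Answer: {drogismo=hesto, pa=cre, prokund=hiwa_ir, slas/}

Derivation:
Step: vault mkfold[p=/slas]
Result: ok
Step: vault carryto[s=/prokund; d=/slas]
Result: ToolError: exists
Step: vault scribe[p=/drogismo; c=hesto]
Result: created
Step: tally load[x=82]
Result: 82
Step: tally amplify[x=40]
Result: 3280
Step: tally tell[]
Result: 3280
Step: vault scribe[p=/slas/cisli; c=sti]
Result: created
Step: tally split[x=-38/5]
Result: -8200/19


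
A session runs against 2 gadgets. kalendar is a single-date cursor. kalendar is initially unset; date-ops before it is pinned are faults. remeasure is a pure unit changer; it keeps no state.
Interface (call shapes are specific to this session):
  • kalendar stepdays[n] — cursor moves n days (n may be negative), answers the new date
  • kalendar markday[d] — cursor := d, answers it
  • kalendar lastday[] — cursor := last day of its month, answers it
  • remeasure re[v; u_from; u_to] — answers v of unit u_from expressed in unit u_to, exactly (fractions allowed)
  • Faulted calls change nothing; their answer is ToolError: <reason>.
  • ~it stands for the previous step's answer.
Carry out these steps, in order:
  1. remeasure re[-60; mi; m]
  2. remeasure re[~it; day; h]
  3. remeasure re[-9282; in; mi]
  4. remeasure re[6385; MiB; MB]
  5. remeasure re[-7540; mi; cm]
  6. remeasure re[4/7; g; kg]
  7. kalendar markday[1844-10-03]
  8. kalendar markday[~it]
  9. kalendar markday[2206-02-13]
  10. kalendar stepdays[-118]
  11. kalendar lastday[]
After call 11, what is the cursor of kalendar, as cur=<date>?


Answer: cur=2205-10-31

Derivation:
! remeasure re(-60, mi, m) ~> -2414016/25
! remeasure re(~it, day, h) ~> -57936384/25
! remeasure re(-9282, in, mi) ~> -1547/10560
! remeasure re(6385, MiB, MB) ~> 20922368/3125
! remeasure re(-7540, mi, cm) ~> -1213445376
! remeasure re(4/7, g, kg) ~> 1/1750
! kalendar markday(1844-10-03) ~> 1844-10-03
! kalendar markday(~it) ~> 1844-10-03
! kalendar markday(2206-02-13) ~> 2206-02-13
! kalendar stepdays(-118) ~> 2205-10-18
! kalendar lastday() ~> 2205-10-31


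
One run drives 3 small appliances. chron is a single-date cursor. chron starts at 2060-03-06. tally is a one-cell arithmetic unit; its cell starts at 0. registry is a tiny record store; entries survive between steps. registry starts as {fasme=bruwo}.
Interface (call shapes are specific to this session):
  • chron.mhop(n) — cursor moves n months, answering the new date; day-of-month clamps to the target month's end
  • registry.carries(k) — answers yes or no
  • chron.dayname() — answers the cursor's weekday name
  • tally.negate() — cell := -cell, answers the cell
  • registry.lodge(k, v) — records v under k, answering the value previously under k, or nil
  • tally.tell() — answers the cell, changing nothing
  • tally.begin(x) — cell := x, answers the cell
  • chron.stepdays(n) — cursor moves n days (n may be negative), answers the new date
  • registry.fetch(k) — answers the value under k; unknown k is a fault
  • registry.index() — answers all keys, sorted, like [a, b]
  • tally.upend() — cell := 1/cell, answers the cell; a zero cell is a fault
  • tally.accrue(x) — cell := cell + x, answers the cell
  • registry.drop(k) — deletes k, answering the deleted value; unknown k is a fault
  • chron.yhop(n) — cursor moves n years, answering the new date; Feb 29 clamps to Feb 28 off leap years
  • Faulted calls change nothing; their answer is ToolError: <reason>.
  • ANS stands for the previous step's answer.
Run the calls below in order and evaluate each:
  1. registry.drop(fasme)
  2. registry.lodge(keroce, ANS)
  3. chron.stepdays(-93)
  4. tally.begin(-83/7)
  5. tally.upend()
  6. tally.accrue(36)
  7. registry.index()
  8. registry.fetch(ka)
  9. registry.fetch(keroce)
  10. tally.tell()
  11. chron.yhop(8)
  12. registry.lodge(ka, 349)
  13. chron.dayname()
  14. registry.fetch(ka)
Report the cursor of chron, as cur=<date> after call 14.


Answer: cur=2067-12-04

Derivation:
;; registry.drop(fasme) -> bruwo
;; registry.lodge(keroce, ANS) -> nil
;; chron.stepdays(-93) -> 2059-12-04
;; tally.begin(-83/7) -> -83/7
;; tally.upend() -> -7/83
;; tally.accrue(36) -> 2981/83
;; registry.index() -> [keroce]
;; registry.fetch(ka) -> ToolError: no such key ka
;; registry.fetch(keroce) -> bruwo
;; tally.tell() -> 2981/83
;; chron.yhop(8) -> 2067-12-04
;; registry.lodge(ka, 349) -> nil
;; chron.dayname() -> Sunday
;; registry.fetch(ka) -> 349
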